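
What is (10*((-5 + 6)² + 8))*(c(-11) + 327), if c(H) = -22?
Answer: 27450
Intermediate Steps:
(10*((-5 + 6)² + 8))*(c(-11) + 327) = (10*((-5 + 6)² + 8))*(-22 + 327) = (10*(1² + 8))*305 = (10*(1 + 8))*305 = (10*9)*305 = 90*305 = 27450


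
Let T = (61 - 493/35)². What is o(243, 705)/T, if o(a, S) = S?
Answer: 863625/2696164 ≈ 0.32032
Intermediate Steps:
T = 2696164/1225 (T = (61 - 493*1/35)² = (61 - 493/35)² = (1642/35)² = 2696164/1225 ≈ 2200.9)
o(243, 705)/T = 705/(2696164/1225) = 705*(1225/2696164) = 863625/2696164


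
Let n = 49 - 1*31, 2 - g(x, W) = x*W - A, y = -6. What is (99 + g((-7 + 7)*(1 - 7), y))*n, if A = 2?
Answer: 1854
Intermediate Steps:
g(x, W) = 4 - W*x (g(x, W) = 2 - (x*W - 1*2) = 2 - (W*x - 2) = 2 - (-2 + W*x) = 2 + (2 - W*x) = 4 - W*x)
n = 18 (n = 49 - 31 = 18)
(99 + g((-7 + 7)*(1 - 7), y))*n = (99 + (4 - 1*(-6)*(-7 + 7)*(1 - 7)))*18 = (99 + (4 - 1*(-6)*0*(-6)))*18 = (99 + (4 - 1*(-6)*0))*18 = (99 + (4 + 0))*18 = (99 + 4)*18 = 103*18 = 1854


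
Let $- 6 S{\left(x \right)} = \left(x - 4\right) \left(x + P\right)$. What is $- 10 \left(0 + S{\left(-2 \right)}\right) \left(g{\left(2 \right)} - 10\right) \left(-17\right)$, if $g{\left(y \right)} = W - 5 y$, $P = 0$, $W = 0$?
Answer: $6800$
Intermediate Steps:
$S{\left(x \right)} = - \frac{x \left(-4 + x\right)}{6}$ ($S{\left(x \right)} = - \frac{\left(x - 4\right) \left(x + 0\right)}{6} = - \frac{\left(-4 + x\right) x}{6} = - \frac{x \left(-4 + x\right)}{6}$)
$g{\left(y \right)} = - 5 y$ ($g{\left(y \right)} = 0 - 5 y = - 5 y$)
$- 10 \left(0 + S{\left(-2 \right)}\right) \left(g{\left(2 \right)} - 10\right) \left(-17\right) = - 10 \left(0 + \frac{1}{6} \left(-2\right) \left(4 - -2\right)\right) \left(\left(-5\right) 2 - 10\right) \left(-17\right) = - 10 \left(0 + \frac{1}{6} \left(-2\right) \left(4 + 2\right)\right) \left(-10 - 10\right) \left(-17\right) = - 10 \left(0 + \frac{1}{6} \left(-2\right) 6\right) \left(-20\right) \left(-17\right) = - 10 \left(0 - 2\right) \left(-20\right) \left(-17\right) = - 10 \left(\left(-2\right) \left(-20\right)\right) \left(-17\right) = \left(-10\right) 40 \left(-17\right) = \left(-400\right) \left(-17\right) = 6800$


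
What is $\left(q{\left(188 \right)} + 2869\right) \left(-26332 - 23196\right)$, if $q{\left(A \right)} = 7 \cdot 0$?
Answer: $-142095832$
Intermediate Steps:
$q{\left(A \right)} = 0$
$\left(q{\left(188 \right)} + 2869\right) \left(-26332 - 23196\right) = \left(0 + 2869\right) \left(-26332 - 23196\right) = 2869 \left(-49528\right) = -142095832$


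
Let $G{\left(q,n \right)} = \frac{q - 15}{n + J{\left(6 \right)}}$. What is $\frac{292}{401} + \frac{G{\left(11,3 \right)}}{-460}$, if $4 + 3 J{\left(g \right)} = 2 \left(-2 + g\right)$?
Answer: $\frac{437743}{599495} \approx 0.73019$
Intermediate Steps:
$J{\left(g \right)} = - \frac{8}{3} + \frac{2 g}{3}$ ($J{\left(g \right)} = - \frac{4}{3} + \frac{2 \left(-2 + g\right)}{3} = - \frac{4}{3} + \frac{-4 + 2 g}{3} = - \frac{4}{3} + \left(- \frac{4}{3} + \frac{2 g}{3}\right) = - \frac{8}{3} + \frac{2 g}{3}$)
$G{\left(q,n \right)} = \frac{-15 + q}{\frac{4}{3} + n}$ ($G{\left(q,n \right)} = \frac{q - 15}{n + \left(- \frac{8}{3} + \frac{2}{3} \cdot 6\right)} = \frac{-15 + q}{n + \left(- \frac{8}{3} + 4\right)} = \frac{-15 + q}{n + \frac{4}{3}} = \frac{-15 + q}{\frac{4}{3} + n}$)
$\frac{292}{401} + \frac{G{\left(11,3 \right)}}{-460} = \frac{292}{401} + \frac{3 \frac{1}{4 + 3 \cdot 3} \left(-15 + 11\right)}{-460} = 292 \cdot \frac{1}{401} + 3 \frac{1}{4 + 9} \left(-4\right) \left(- \frac{1}{460}\right) = \frac{292}{401} + 3 \cdot \frac{1}{13} \left(-4\right) \left(- \frac{1}{460}\right) = \frac{292}{401} - - \frac{3}{1495} = \frac{292}{401} + \frac{3}{1495} = \frac{437743}{599495}$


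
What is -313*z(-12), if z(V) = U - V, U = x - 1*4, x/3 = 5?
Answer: -7199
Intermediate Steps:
x = 15 (x = 3*5 = 15)
U = 11 (U = 15 - 1*4 = 15 - 4 = 11)
z(V) = 11 - V
-313*z(-12) = -313*(11 - 1*(-12)) = -313*(11 + 12) = -313*23 = -7199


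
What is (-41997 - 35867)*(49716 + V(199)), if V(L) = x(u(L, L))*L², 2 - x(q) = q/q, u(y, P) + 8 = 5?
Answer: -6954578888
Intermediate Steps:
u(y, P) = -3 (u(y, P) = -8 + 5 = -3)
x(q) = 1 (x(q) = 2 - q/q = 2 - 1*1 = 2 - 1 = 1)
V(L) = L² (V(L) = 1*L² = L²)
(-41997 - 35867)*(49716 + V(199)) = (-41997 - 35867)*(49716 + 199²) = -77864*(49716 + 39601) = -77864*89317 = -6954578888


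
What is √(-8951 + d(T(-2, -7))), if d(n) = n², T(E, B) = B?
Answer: I*√8902 ≈ 94.35*I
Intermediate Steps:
√(-8951 + d(T(-2, -7))) = √(-8951 + (-7)²) = √(-8951 + 49) = √(-8902) = I*√8902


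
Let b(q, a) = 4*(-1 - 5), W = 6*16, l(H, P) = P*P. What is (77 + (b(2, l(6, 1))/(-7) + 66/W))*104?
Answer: 118105/14 ≈ 8436.1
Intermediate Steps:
l(H, P) = P**2
W = 96
b(q, a) = -24 (b(q, a) = 4*(-6) = -24)
(77 + (b(2, l(6, 1))/(-7) + 66/W))*104 = (77 + (-24/(-7) + 66/96))*104 = (77 + (-24*(-1/7) + 66*(1/96)))*104 = (77 + (24/7 + 11/16))*104 = (77 + 461/112)*104 = (9085/112)*104 = 118105/14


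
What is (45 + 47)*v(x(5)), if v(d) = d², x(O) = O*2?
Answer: 9200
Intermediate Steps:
x(O) = 2*O
(45 + 47)*v(x(5)) = (45 + 47)*(2*5)² = 92*10² = 92*100 = 9200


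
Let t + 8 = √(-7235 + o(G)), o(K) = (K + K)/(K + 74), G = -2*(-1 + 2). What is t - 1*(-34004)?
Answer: 33996 + I*√260462/6 ≈ 33996.0 + 85.059*I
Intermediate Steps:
G = -2 (G = -2*1 = -2)
o(K) = 2*K/(74 + K) (o(K) = (2*K)/(74 + K) = 2*K/(74 + K))
t = -8 + I*√260462/6 (t = -8 + √(-7235 + 2*(-2)/(74 - 2)) = -8 + √(-7235 + 2*(-2)/72) = -8 + √(-7235 + 2*(-2)*(1/72)) = -8 + √(-7235 - 1/18) = -8 + √(-130231/18) = -8 + I*√260462/6 ≈ -8.0 + 85.059*I)
t - 1*(-34004) = (-8 + I*√260462/6) - 1*(-34004) = (-8 + I*√260462/6) + 34004 = 33996 + I*√260462/6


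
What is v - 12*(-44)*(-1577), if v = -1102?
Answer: -833758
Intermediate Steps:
v - 12*(-44)*(-1577) = -1102 - 12*(-44)*(-1577) = -1102 + 528*(-1577) = -1102 - 832656 = -833758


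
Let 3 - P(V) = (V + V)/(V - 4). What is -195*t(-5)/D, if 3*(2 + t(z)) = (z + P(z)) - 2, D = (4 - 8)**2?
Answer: 1625/36 ≈ 45.139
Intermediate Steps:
P(V) = 3 - 2*V/(-4 + V) (P(V) = 3 - (V + V)/(V - 4) = 3 - 2*V/(-4 + V))
D = 16 (D = (-4)**2 = 16)
t(z) = -8/3 + z/3 + (-12 + z)/(3*(-4 + z)) (t(z) = -2 + ((z + (-12 + z)/(-4 + z)) - 2)/3 = -2 + (-2 + z + (-12 + z)/(-4 + z))/3 = -2 + (-2/3 + z/3 + (-12 + z)/(3*(-4 + z))) = -8/3 + z/3 + (-12 + z)/(3*(-4 + z)))
-195*t(-5)/D = -195*(20 + (-5)**2 - 11*(-5))/(3*(-4 - 5))/16 = -195*(1/3)*(20 + 25 + 55)/(-9)/16 = -195*(1/3)*(-1/9)*100/16 = -(-6500)/(9*16) = -195*(-25/108) = 1625/36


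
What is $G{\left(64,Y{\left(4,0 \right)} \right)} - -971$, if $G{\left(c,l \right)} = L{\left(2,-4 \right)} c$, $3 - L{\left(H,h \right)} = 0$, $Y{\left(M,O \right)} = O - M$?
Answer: $1163$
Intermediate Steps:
$L{\left(H,h \right)} = 3$ ($L{\left(H,h \right)} = 3 - 0 = 3 + 0 = 3$)
$G{\left(c,l \right)} = 3 c$
$G{\left(64,Y{\left(4,0 \right)} \right)} - -971 = 3 \cdot 64 - -971 = 192 + 971 = 1163$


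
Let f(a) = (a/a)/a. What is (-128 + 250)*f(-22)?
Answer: -61/11 ≈ -5.5455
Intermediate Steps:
f(a) = 1/a
(-128 + 250)*f(-22) = (-128 + 250)/(-22) = 122*(-1/22) = -61/11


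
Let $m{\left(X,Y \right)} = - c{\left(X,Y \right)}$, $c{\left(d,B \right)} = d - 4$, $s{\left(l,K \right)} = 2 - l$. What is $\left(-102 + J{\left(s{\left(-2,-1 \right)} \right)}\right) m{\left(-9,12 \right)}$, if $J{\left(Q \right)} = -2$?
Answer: $-1352$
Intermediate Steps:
$c{\left(d,B \right)} = -4 + d$
$m{\left(X,Y \right)} = 4 - X$ ($m{\left(X,Y \right)} = - (-4 + X) = 4 - X$)
$\left(-102 + J{\left(s{\left(-2,-1 \right)} \right)}\right) m{\left(-9,12 \right)} = \left(-102 - 2\right) \left(4 - -9\right) = - 104 \left(4 + 9\right) = \left(-104\right) 13 = -1352$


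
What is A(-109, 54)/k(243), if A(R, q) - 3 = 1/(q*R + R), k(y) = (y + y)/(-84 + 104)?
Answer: 35968/291357 ≈ 0.12345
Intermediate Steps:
k(y) = y/10 (k(y) = (2*y)/20 = (2*y)*(1/20) = y/10)
A(R, q) = 3 + 1/(R + R*q) (A(R, q) = 3 + 1/(q*R + R) = 3 + 1/(R*q + R) = 3 + 1/(R + R*q))
A(-109, 54)/k(243) = ((1 + 3*(-109) + 3*(-109)*54)/((-109)*(1 + 54)))/(((⅒)*243)) = (-1/109*(1 - 327 - 17658)/55)/(243/10) = -1/109*1/55*(-17984)*(10/243) = (17984/5995)*(10/243) = 35968/291357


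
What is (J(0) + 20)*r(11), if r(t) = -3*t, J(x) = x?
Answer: -660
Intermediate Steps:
(J(0) + 20)*r(11) = (0 + 20)*(-3*11) = 20*(-33) = -660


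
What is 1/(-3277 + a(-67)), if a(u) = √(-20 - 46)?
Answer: -3277/10738795 - I*√66/10738795 ≈ -0.00030516 - 7.5651e-7*I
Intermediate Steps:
a(u) = I*√66 (a(u) = √(-66) = I*√66)
1/(-3277 + a(-67)) = 1/(-3277 + I*√66)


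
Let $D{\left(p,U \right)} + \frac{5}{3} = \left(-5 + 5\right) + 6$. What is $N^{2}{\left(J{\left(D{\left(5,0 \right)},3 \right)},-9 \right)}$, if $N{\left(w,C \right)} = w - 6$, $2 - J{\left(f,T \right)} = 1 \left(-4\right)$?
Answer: $0$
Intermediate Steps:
$D{\left(p,U \right)} = \frac{13}{3}$ ($D{\left(p,U \right)} = - \frac{5}{3} + \left(\left(-5 + 5\right) + 6\right) = - \frac{5}{3} + \left(0 + 6\right) = - \frac{5}{3} + 6 = \frac{13}{3}$)
$J{\left(f,T \right)} = 6$ ($J{\left(f,T \right)} = 2 - 1 \left(-4\right) = 2 - -4 = 2 + 4 = 6$)
$N{\left(w,C \right)} = -6 + w$ ($N{\left(w,C \right)} = w - 6 = -6 + w$)
$N^{2}{\left(J{\left(D{\left(5,0 \right)},3 \right)},-9 \right)} = \left(-6 + 6\right)^{2} = 0^{2} = 0$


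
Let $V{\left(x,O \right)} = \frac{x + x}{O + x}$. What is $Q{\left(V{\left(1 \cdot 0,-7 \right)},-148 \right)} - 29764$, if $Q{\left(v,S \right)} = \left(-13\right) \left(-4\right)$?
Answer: $-29712$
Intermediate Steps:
$V{\left(x,O \right)} = \frac{2 x}{O + x}$
$Q{\left(v,S \right)} = 52$
$Q{\left(V{\left(1 \cdot 0,-7 \right)},-148 \right)} - 29764 = 52 - 29764 = -29712$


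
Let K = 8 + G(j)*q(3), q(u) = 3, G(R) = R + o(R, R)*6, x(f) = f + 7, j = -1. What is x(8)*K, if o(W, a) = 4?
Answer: 1155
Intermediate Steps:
x(f) = 7 + f
G(R) = 24 + R (G(R) = R + 4*6 = R + 24 = 24 + R)
K = 77 (K = 8 + (24 - 1)*3 = 8 + 23*3 = 8 + 69 = 77)
x(8)*K = (7 + 8)*77 = 15*77 = 1155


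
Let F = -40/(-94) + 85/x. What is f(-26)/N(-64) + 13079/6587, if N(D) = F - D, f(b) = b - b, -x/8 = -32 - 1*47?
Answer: 13079/6587 ≈ 1.9856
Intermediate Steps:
x = 632 (x = -8*(-32 - 1*47) = -8*(-32 - 47) = -8*(-79) = 632)
f(b) = 0
F = 16635/29704 (F = -40/(-94) + 85/632 = -40*(-1/94) + 85*(1/632) = 20/47 + 85/632 = 16635/29704 ≈ 0.56003)
N(D) = 16635/29704 - D
f(-26)/N(-64) + 13079/6587 = 0/(16635/29704 - 1*(-64)) + 13079/6587 = 0/(16635/29704 + 64) + 13079*(1/6587) = 0/(1917691/29704) + 13079/6587 = 0*(29704/1917691) + 13079/6587 = 0 + 13079/6587 = 13079/6587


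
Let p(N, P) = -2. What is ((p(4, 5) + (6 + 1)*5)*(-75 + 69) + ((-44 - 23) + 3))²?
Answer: 68644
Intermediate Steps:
((p(4, 5) + (6 + 1)*5)*(-75 + 69) + ((-44 - 23) + 3))² = ((-2 + (6 + 1)*5)*(-75 + 69) + ((-44 - 23) + 3))² = ((-2 + 7*5)*(-6) + (-67 + 3))² = ((-2 + 35)*(-6) - 64)² = (33*(-6) - 64)² = (-198 - 64)² = (-262)² = 68644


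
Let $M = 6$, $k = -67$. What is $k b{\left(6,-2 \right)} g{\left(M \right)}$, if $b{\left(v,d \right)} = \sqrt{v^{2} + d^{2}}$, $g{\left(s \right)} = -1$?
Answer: $134 \sqrt{10} \approx 423.75$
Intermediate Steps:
$b{\left(v,d \right)} = \sqrt{d^{2} + v^{2}}$
$k b{\left(6,-2 \right)} g{\left(M \right)} = - 67 \sqrt{\left(-2\right)^{2} + 6^{2}} \left(-1\right) = - 67 \sqrt{4 + 36} \left(-1\right) = - 67 \sqrt{40} \left(-1\right) = - 67 \cdot 2 \sqrt{10} \left(-1\right) = - 134 \sqrt{10} \left(-1\right) = 134 \sqrt{10}$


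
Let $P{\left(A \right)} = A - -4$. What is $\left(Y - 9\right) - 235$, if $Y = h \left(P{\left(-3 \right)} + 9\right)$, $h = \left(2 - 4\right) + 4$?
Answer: $-224$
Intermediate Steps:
$P{\left(A \right)} = 4 + A$ ($P{\left(A \right)} = A + 4 = 4 + A$)
$h = 2$ ($h = -2 + 4 = 2$)
$Y = 20$ ($Y = 2 \left(\left(4 - 3\right) + 9\right) = 2 \left(1 + 9\right) = 2 \cdot 10 = 20$)
$\left(Y - 9\right) - 235 = \left(20 - 9\right) - 235 = 11 - 235 = -224$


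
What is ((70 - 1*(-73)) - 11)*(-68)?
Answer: -8976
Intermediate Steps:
((70 - 1*(-73)) - 11)*(-68) = ((70 + 73) - 11)*(-68) = (143 - 11)*(-68) = 132*(-68) = -8976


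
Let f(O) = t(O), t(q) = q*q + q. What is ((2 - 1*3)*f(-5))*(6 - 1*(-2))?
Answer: -160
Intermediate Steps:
t(q) = q + q**2 (t(q) = q**2 + q = q + q**2)
f(O) = O*(1 + O)
((2 - 1*3)*f(-5))*(6 - 1*(-2)) = ((2 - 1*3)*(-5*(1 - 5)))*(6 - 1*(-2)) = ((2 - 3)*(-5*(-4)))*(6 + 2) = -1*20*8 = -20*8 = -160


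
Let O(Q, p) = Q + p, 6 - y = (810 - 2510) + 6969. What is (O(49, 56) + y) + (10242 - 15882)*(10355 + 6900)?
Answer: -97323358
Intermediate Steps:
y = -5263 (y = 6 - ((810 - 2510) + 6969) = 6 - (-1700 + 6969) = 6 - 1*5269 = 6 - 5269 = -5263)
(O(49, 56) + y) + (10242 - 15882)*(10355 + 6900) = ((49 + 56) - 5263) + (10242 - 15882)*(10355 + 6900) = (105 - 5263) - 5640*17255 = -5158 - 97318200 = -97323358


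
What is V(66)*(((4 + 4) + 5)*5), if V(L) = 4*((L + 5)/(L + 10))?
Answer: 4615/19 ≈ 242.89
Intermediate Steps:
V(L) = 4*(5 + L)/(10 + L) (V(L) = 4*((5 + L)/(10 + L)) = 4*(5 + L)/(10 + L))
V(66)*(((4 + 4) + 5)*5) = (4*(5 + 66)/(10 + 66))*(((4 + 4) + 5)*5) = (4*71/76)*((8 + 5)*5) = (4*(1/76)*71)*(13*5) = (71/19)*65 = 4615/19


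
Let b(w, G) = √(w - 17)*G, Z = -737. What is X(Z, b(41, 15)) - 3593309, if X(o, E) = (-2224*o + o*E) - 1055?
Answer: -1955276 - 22110*√6 ≈ -2.0094e+6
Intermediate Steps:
b(w, G) = G*√(-17 + w) (b(w, G) = √(-17 + w)*G = G*√(-17 + w))
X(o, E) = -1055 - 2224*o + E*o (X(o, E) = (-2224*o + E*o) - 1055 = -1055 - 2224*o + E*o)
X(Z, b(41, 15)) - 3593309 = (-1055 - 2224*(-737) + (15*√(-17 + 41))*(-737)) - 3593309 = (-1055 + 1639088 + (15*√24)*(-737)) - 3593309 = (-1055 + 1639088 + (15*(2*√6))*(-737)) - 3593309 = (-1055 + 1639088 + (30*√6)*(-737)) - 3593309 = (-1055 + 1639088 - 22110*√6) - 3593309 = (1638033 - 22110*√6) - 3593309 = -1955276 - 22110*√6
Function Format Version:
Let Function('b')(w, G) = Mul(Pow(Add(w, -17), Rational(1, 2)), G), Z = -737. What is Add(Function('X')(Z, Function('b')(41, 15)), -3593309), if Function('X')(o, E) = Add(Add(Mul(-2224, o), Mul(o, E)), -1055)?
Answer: Add(-1955276, Mul(-22110, Pow(6, Rational(1, 2)))) ≈ -2.0094e+6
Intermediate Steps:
Function('b')(w, G) = Mul(G, Pow(Add(-17, w), Rational(1, 2))) (Function('b')(w, G) = Mul(Pow(Add(-17, w), Rational(1, 2)), G) = Mul(G, Pow(Add(-17, w), Rational(1, 2))))
Function('X')(o, E) = Add(-1055, Mul(-2224, o), Mul(E, o)) (Function('X')(o, E) = Add(Add(Mul(-2224, o), Mul(E, o)), -1055) = Add(-1055, Mul(-2224, o), Mul(E, o)))
Add(Function('X')(Z, Function('b')(41, 15)), -3593309) = Add(Add(-1055, Mul(-2224, -737), Mul(Mul(15, Pow(Add(-17, 41), Rational(1, 2))), -737)), -3593309) = Add(Add(-1055, 1639088, Mul(Mul(15, Pow(24, Rational(1, 2))), -737)), -3593309) = Add(Add(-1055, 1639088, Mul(Mul(15, Mul(2, Pow(6, Rational(1, 2)))), -737)), -3593309) = Add(Add(-1055, 1639088, Mul(Mul(30, Pow(6, Rational(1, 2))), -737)), -3593309) = Add(Add(-1055, 1639088, Mul(-22110, Pow(6, Rational(1, 2)))), -3593309) = Add(Add(1638033, Mul(-22110, Pow(6, Rational(1, 2)))), -3593309) = Add(-1955276, Mul(-22110, Pow(6, Rational(1, 2))))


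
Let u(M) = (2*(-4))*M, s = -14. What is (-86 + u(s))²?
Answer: 676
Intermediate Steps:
u(M) = -8*M
(-86 + u(s))² = (-86 - 8*(-14))² = (-86 + 112)² = 26² = 676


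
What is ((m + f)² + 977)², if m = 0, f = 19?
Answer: 1790244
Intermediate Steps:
((m + f)² + 977)² = ((0 + 19)² + 977)² = (19² + 977)² = (361 + 977)² = 1338² = 1790244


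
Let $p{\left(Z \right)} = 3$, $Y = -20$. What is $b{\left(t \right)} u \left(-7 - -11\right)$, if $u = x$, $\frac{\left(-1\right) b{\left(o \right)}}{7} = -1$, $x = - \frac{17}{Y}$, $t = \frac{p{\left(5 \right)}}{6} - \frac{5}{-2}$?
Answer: $\frac{119}{5} \approx 23.8$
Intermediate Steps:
$t = 3$ ($t = \frac{3}{6} - \frac{5}{-2} = 3 \cdot \frac{1}{6} - - \frac{5}{2} = \frac{1}{2} + \frac{5}{2} = 3$)
$x = \frac{17}{20}$ ($x = - \frac{17}{-20} = \left(-17\right) \left(- \frac{1}{20}\right) = \frac{17}{20} \approx 0.85$)
$b{\left(o \right)} = 7$ ($b{\left(o \right)} = \left(-7\right) \left(-1\right) = 7$)
$u = \frac{17}{20} \approx 0.85$
$b{\left(t \right)} u \left(-7 - -11\right) = 7 \cdot \frac{17}{20} \left(-7 - -11\right) = \frac{119 \left(-7 + 11\right)}{20} = \frac{119}{20} \cdot 4 = \frac{119}{5}$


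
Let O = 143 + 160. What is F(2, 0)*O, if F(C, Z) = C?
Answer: 606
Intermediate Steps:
O = 303
F(2, 0)*O = 2*303 = 606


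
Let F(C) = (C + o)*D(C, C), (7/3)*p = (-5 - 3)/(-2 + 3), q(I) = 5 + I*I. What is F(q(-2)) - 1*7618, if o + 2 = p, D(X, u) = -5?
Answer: -53451/7 ≈ -7635.9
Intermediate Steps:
q(I) = 5 + I²
p = -24/7 (p = 3*((-5 - 3)/(-2 + 3))/7 = 3*(-8/1)/7 = 3*(-8*1)/7 = (3/7)*(-8) = -24/7 ≈ -3.4286)
o = -38/7 (o = -2 - 24/7 = -38/7 ≈ -5.4286)
F(C) = 190/7 - 5*C (F(C) = (C - 38/7)*(-5) = (-38/7 + C)*(-5) = 190/7 - 5*C)
F(q(-2)) - 1*7618 = (190/7 - 5*(5 + (-2)²)) - 1*7618 = (190/7 - 5*(5 + 4)) - 7618 = (190/7 - 5*9) - 7618 = (190/7 - 45) - 7618 = -125/7 - 7618 = -53451/7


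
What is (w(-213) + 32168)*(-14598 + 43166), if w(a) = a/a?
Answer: 919003992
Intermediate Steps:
w(a) = 1
(w(-213) + 32168)*(-14598 + 43166) = (1 + 32168)*(-14598 + 43166) = 32169*28568 = 919003992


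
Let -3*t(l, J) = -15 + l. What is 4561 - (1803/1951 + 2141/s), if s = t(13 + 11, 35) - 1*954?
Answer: 8518326647/1867107 ≈ 4562.3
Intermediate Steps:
t(l, J) = 5 - l/3 (t(l, J) = -(-15 + l)/3 = 5 - l/3)
s = -957 (s = (5 - (13 + 11)/3) - 1*954 = (5 - 1/3*24) - 954 = (5 - 8) - 954 = -3 - 954 = -957)
4561 - (1803/1951 + 2141/s) = 4561 - (1803/1951 + 2141/(-957)) = 4561 - (1803*(1/1951) + 2141*(-1/957)) = 4561 - (1803/1951 - 2141/957) = 4561 - 1*(-2451620/1867107) = 4561 + 2451620/1867107 = 8518326647/1867107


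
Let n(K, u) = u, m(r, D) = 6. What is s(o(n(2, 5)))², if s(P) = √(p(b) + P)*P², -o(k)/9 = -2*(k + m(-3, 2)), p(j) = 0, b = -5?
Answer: 304316815968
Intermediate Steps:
o(k) = 108 + 18*k (o(k) = -(-18)*(k + 6) = -(-18)*(6 + k) = -9*(-12 - 2*k) = 108 + 18*k)
s(P) = P^(5/2) (s(P) = √(0 + P)*P² = √P*P² = P^(5/2))
s(o(n(2, 5)))² = ((108 + 18*5)^(5/2))² = ((108 + 90)^(5/2))² = (198^(5/2))² = (117612*√22)² = 304316815968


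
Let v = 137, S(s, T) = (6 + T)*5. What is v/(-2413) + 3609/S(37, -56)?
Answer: -8742767/603250 ≈ -14.493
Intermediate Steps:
S(s, T) = 30 + 5*T
v/(-2413) + 3609/S(37, -56) = 137/(-2413) + 3609/(30 + 5*(-56)) = 137*(-1/2413) + 3609/(30 - 280) = -137/2413 + 3609/(-250) = -137/2413 + 3609*(-1/250) = -137/2413 - 3609/250 = -8742767/603250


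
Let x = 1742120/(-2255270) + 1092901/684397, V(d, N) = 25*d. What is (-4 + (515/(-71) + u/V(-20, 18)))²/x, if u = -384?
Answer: 1336667543408840030339/10022808708987234375 ≈ 133.36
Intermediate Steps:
x = 127248513663/154350002219 (x = 1742120*(-1/2255270) + 1092901*(1/684397) = -174212/225527 + 1092901/684397 = 127248513663/154350002219 ≈ 0.82442)
(-4 + (515/(-71) + u/V(-20, 18)))²/x = (-4 + (515/(-71) - 384/(25*(-20))))²/(127248513663/154350002219) = (-4 + (515*(-1/71) - 384/(-500)))²*(154350002219/127248513663) = (-4 + (-515/71 - 384*(-1/500)))²*(154350002219/127248513663) = (-4 + (-515/71 + 96/125))²*(154350002219/127248513663) = (-4 - 57559/8875)²*(154350002219/127248513663) = (-93059/8875)²*(154350002219/127248513663) = (8659977481/78765625)*(154350002219/127248513663) = 1336667543408840030339/10022808708987234375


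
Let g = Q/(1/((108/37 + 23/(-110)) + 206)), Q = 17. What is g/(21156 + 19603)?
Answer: 14440633/165889130 ≈ 0.087050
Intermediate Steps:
g = 14440633/4070 (g = 17/(1/((108/37 + 23/(-110)) + 206)) = 17/(1/((108*(1/37) + 23*(-1/110)) + 206)) = 17/(1/((108/37 - 23/110) + 206)) = 17/(1/(11029/4070 + 206)) = 17/(1/(849449/4070)) = 17/(4070/849449) = 17*(849449/4070) = 14440633/4070 ≈ 3548.1)
g/(21156 + 19603) = 14440633/(4070*(21156 + 19603)) = (14440633/4070)/40759 = (14440633/4070)*(1/40759) = 14440633/165889130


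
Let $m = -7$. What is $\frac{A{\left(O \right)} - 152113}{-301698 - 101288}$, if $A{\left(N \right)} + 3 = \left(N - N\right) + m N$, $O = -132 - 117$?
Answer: $\frac{150373}{402986} \approx 0.37315$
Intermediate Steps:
$O = -249$
$A{\left(N \right)} = -3 - 7 N$ ($A{\left(N \right)} = -3 + \left(\left(N - N\right) - 7 N\right) = -3 + \left(0 - 7 N\right) = -3 - 7 N$)
$\frac{A{\left(O \right)} - 152113}{-301698 - 101288} = \frac{\left(-3 - -1743\right) - 152113}{-301698 - 101288} = \frac{\left(-3 + 1743\right) - 152113}{-402986} = \left(1740 - 152113\right) \left(- \frac{1}{402986}\right) = \left(-150373\right) \left(- \frac{1}{402986}\right) = \frac{150373}{402986}$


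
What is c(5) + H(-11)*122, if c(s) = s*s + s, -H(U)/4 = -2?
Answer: 1006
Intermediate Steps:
H(U) = 8 (H(U) = -4*(-2) = 8)
c(s) = s + s**2 (c(s) = s**2 + s = s + s**2)
c(5) + H(-11)*122 = 5*(1 + 5) + 8*122 = 5*6 + 976 = 30 + 976 = 1006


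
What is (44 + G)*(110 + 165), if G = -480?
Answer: -119900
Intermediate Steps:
(44 + G)*(110 + 165) = (44 - 480)*(110 + 165) = -436*275 = -119900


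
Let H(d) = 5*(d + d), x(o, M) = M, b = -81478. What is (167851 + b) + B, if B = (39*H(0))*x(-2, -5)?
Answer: 86373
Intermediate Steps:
H(d) = 10*d (H(d) = 5*(2*d) = 10*d)
B = 0 (B = (39*(10*0))*(-5) = (39*0)*(-5) = 0*(-5) = 0)
(167851 + b) + B = (167851 - 81478) + 0 = 86373 + 0 = 86373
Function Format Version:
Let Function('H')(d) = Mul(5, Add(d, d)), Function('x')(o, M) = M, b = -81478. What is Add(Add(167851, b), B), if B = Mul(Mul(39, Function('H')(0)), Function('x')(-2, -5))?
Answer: 86373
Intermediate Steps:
Function('H')(d) = Mul(10, d) (Function('H')(d) = Mul(5, Mul(2, d)) = Mul(10, d))
B = 0 (B = Mul(Mul(39, Mul(10, 0)), -5) = Mul(Mul(39, 0), -5) = Mul(0, -5) = 0)
Add(Add(167851, b), B) = Add(Add(167851, -81478), 0) = Add(86373, 0) = 86373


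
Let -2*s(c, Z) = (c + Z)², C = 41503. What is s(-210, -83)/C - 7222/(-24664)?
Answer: -379477601/511814996 ≈ -0.74144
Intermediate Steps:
s(c, Z) = -(Z + c)²/2 (s(c, Z) = -(c + Z)²/2 = -(Z + c)²/2)
s(-210, -83)/C - 7222/(-24664) = -(-83 - 210)²/2/41503 - 7222/(-24664) = -½*(-293)²*(1/41503) - 7222*(-1/24664) = -½*85849*(1/41503) + 3611/12332 = -85849/2*1/41503 + 3611/12332 = -85849/83006 + 3611/12332 = -379477601/511814996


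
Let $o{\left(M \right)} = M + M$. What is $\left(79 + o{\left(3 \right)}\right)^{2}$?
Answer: $7225$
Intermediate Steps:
$o{\left(M \right)} = 2 M$
$\left(79 + o{\left(3 \right)}\right)^{2} = \left(79 + 2 \cdot 3\right)^{2} = \left(79 + 6\right)^{2} = 85^{2} = 7225$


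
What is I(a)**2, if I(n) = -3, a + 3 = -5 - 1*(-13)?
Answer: 9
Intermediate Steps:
a = 5 (a = -3 + (-5 - 1*(-13)) = -3 + (-5 + 13) = -3 + 8 = 5)
I(a)**2 = (-3)**2 = 9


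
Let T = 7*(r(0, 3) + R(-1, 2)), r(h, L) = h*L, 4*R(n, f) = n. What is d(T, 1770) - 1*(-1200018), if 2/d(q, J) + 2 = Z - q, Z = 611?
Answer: 2931643982/2443 ≈ 1.2000e+6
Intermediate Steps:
R(n, f) = n/4
r(h, L) = L*h
T = -7/4 (T = 7*(3*0 + (1/4)*(-1)) = 7*(0 - 1/4) = 7*(-1/4) = -7/4 ≈ -1.7500)
d(q, J) = 2/(609 - q) (d(q, J) = 2/(-2 + (611 - q)) = 2/(609 - q))
d(T, 1770) - 1*(-1200018) = -2/(-609 - 7/4) - 1*(-1200018) = -2/(-2443/4) + 1200018 = -2*(-4/2443) + 1200018 = 8/2443 + 1200018 = 2931643982/2443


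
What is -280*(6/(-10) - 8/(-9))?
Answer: -728/9 ≈ -80.889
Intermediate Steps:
-280*(6/(-10) - 8/(-9)) = -280*(6*(-⅒) - 8*(-⅑)) = -280*(-⅗ + 8/9) = -280*13/45 = -728/9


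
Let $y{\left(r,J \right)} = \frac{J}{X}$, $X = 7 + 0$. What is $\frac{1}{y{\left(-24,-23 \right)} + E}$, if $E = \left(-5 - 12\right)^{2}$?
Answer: $\frac{7}{2000} \approx 0.0035$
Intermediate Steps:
$X = 7$
$y{\left(r,J \right)} = \frac{J}{7}$
$E = 289$ ($E = \left(-17\right)^{2} = 289$)
$\frac{1}{y{\left(-24,-23 \right)} + E} = \frac{1}{\frac{1}{7} \left(-23\right) + 289} = \frac{1}{- \frac{23}{7} + 289} = \frac{1}{\frac{2000}{7}} = \frac{7}{2000}$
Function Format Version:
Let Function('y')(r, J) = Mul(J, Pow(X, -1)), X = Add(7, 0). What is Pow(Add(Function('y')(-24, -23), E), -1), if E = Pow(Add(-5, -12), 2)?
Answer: Rational(7, 2000) ≈ 0.0035000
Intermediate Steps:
X = 7
Function('y')(r, J) = Mul(Rational(1, 7), J) (Function('y')(r, J) = Mul(J, Pow(7, -1)) = Mul(J, Rational(1, 7)) = Mul(Rational(1, 7), J))
E = 289 (E = Pow(-17, 2) = 289)
Pow(Add(Function('y')(-24, -23), E), -1) = Pow(Add(Mul(Rational(1, 7), -23), 289), -1) = Pow(Add(Rational(-23, 7), 289), -1) = Pow(Rational(2000, 7), -1) = Rational(7, 2000)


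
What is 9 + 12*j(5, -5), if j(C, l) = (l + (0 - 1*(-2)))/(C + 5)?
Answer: 27/5 ≈ 5.4000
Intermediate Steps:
j(C, l) = (2 + l)/(5 + C) (j(C, l) = (l + (0 + 2))/(5 + C) = (l + 2)/(5 + C) = (2 + l)/(5 + C))
9 + 12*j(5, -5) = 9 + 12*((2 - 5)/(5 + 5)) = 9 + 12*(-3/10) = 9 - 18/5 = 27/5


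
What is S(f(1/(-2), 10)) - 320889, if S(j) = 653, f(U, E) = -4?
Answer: -320236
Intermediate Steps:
S(f(1/(-2), 10)) - 320889 = 653 - 320889 = -320236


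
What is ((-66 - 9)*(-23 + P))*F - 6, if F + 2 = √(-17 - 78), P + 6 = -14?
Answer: -6456 + 3225*I*√95 ≈ -6456.0 + 31433.0*I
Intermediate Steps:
P = -20 (P = -6 - 14 = -20)
F = -2 + I*√95 (F = -2 + √(-17 - 78) = -2 + √(-95) = -2 + I*√95 ≈ -2.0 + 9.7468*I)
((-66 - 9)*(-23 + P))*F - 6 = ((-66 - 9)*(-23 - 20))*(-2 + I*√95) - 6 = (-75*(-43))*(-2 + I*√95) - 6 = 3225*(-2 + I*√95) - 6 = (-6450 + 3225*I*√95) - 6 = -6456 + 3225*I*√95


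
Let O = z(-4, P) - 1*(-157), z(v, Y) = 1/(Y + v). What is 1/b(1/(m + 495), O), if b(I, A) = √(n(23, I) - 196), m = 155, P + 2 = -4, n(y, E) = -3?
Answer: -I*√199/199 ≈ -0.070888*I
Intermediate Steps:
P = -6 (P = -2 - 4 = -6)
O = 1569/10 (O = 1/(-6 - 4) - 1*(-157) = 1/(-10) + 157 = -⅒ + 157 = 1569/10 ≈ 156.90)
b(I, A) = I*√199 (b(I, A) = √(-3 - 196) = √(-199) = I*√199)
1/b(1/(m + 495), O) = 1/(I*√199) = -I*√199/199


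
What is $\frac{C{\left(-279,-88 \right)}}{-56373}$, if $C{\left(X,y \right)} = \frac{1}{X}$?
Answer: $\frac{1}{15728067} \approx 6.3581 \cdot 10^{-8}$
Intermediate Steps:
$\frac{C{\left(-279,-88 \right)}}{-56373} = \frac{1}{\left(-279\right) \left(-56373\right)} = \left(- \frac{1}{279}\right) \left(- \frac{1}{56373}\right) = \frac{1}{15728067}$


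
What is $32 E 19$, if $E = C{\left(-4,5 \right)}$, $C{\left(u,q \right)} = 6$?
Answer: $3648$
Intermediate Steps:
$E = 6$
$32 E 19 = 32 \cdot 6 \cdot 19 = 192 \cdot 19 = 3648$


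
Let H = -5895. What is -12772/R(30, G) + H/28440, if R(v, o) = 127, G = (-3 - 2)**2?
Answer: -8088541/80264 ≈ -100.77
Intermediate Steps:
G = 25 (G = (-5)**2 = 25)
-12772/R(30, G) + H/28440 = -12772/127 - 5895/28440 = -12772*1/127 - 5895*1/28440 = -12772/127 - 131/632 = -8088541/80264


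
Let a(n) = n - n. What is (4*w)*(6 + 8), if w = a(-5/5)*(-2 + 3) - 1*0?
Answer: 0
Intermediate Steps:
a(n) = 0
w = 0 (w = 0*(-2 + 3) - 1*0 = 0*1 + 0 = 0 + 0 = 0)
(4*w)*(6 + 8) = (4*0)*(6 + 8) = 0*14 = 0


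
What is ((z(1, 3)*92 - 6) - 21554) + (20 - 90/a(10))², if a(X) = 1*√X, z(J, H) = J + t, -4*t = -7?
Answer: -20097 - 360*√10 ≈ -21235.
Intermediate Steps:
t = 7/4 (t = -¼*(-7) = 7/4 ≈ 1.7500)
z(J, H) = 7/4 + J (z(J, H) = J + 7/4 = 7/4 + J)
a(X) = √X
((z(1, 3)*92 - 6) - 21554) + (20 - 90/a(10))² = (((7/4 + 1)*92 - 6) - 21554) + (20 - 90*√10/10)² = (((11/4)*92 - 6) - 21554) + (20 - 9*√10)² = ((253 - 6) - 21554) + (20 - 9*√10)² = (247 - 21554) + (20 - 9*√10)² = -21307 + (20 - 9*√10)²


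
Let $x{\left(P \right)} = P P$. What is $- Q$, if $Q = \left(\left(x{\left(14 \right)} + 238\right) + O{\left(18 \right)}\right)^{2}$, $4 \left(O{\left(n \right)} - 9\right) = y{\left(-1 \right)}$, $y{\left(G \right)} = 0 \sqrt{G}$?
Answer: $-196249$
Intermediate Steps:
$x{\left(P \right)} = P^{2}$
$y{\left(G \right)} = 0$
$O{\left(n \right)} = 9$ ($O{\left(n \right)} = 9 + \frac{1}{4} \cdot 0 = 9 + 0 = 9$)
$Q = 196249$ ($Q = \left(\left(14^{2} + 238\right) + 9\right)^{2} = \left(\left(196 + 238\right) + 9\right)^{2} = \left(434 + 9\right)^{2} = 443^{2} = 196249$)
$- Q = \left(-1\right) 196249 = -196249$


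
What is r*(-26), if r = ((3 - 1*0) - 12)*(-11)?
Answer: -2574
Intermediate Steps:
r = 99 (r = ((3 + 0) - 12)*(-11) = (3 - 12)*(-11) = -9*(-11) = 99)
r*(-26) = 99*(-26) = -2574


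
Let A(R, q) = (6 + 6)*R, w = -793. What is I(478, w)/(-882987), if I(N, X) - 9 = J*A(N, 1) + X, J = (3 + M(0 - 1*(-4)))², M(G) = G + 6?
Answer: -968600/882987 ≈ -1.0970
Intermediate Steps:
A(R, q) = 12*R
M(G) = 6 + G
J = 169 (J = (3 + (6 + (0 - 1*(-4))))² = (3 + (6 + (0 + 4)))² = (3 + (6 + 4))² = (3 + 10)² = 13² = 169)
I(N, X) = 9 + X + 2028*N (I(N, X) = 9 + (169*(12*N) + X) = 9 + (2028*N + X) = 9 + (X + 2028*N) = 9 + X + 2028*N)
I(478, w)/(-882987) = (9 - 793 + 2028*478)/(-882987) = (9 - 793 + 969384)*(-1/882987) = 968600*(-1/882987) = -968600/882987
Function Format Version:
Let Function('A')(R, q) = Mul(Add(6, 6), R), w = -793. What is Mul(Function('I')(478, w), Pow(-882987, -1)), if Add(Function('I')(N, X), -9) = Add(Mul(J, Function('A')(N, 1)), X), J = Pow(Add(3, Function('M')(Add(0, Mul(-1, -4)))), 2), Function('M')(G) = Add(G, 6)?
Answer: Rational(-968600, 882987) ≈ -1.0970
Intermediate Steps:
Function('A')(R, q) = Mul(12, R)
Function('M')(G) = Add(6, G)
J = 169 (J = Pow(Add(3, Add(6, Add(0, Mul(-1, -4)))), 2) = Pow(Add(3, Add(6, Add(0, 4))), 2) = Pow(Add(3, Add(6, 4)), 2) = Pow(Add(3, 10), 2) = Pow(13, 2) = 169)
Function('I')(N, X) = Add(9, X, Mul(2028, N)) (Function('I')(N, X) = Add(9, Add(Mul(169, Mul(12, N)), X)) = Add(9, Add(Mul(2028, N), X)) = Add(9, Add(X, Mul(2028, N))) = Add(9, X, Mul(2028, N)))
Mul(Function('I')(478, w), Pow(-882987, -1)) = Mul(Add(9, -793, Mul(2028, 478)), Pow(-882987, -1)) = Mul(Add(9, -793, 969384), Rational(-1, 882987)) = Mul(968600, Rational(-1, 882987)) = Rational(-968600, 882987)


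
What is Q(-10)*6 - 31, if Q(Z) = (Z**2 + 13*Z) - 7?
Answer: -253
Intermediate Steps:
Q(Z) = -7 + Z**2 + 13*Z
Q(-10)*6 - 31 = (-7 + (-10)**2 + 13*(-10))*6 - 31 = (-7 + 100 - 130)*6 - 31 = -37*6 - 31 = -222 - 31 = -253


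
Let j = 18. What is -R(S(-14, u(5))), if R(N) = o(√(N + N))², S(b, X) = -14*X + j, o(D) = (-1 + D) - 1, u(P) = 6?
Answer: 128 + 8*I*√33 ≈ 128.0 + 45.956*I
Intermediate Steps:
o(D) = -2 + D
S(b, X) = 18 - 14*X (S(b, X) = -14*X + 18 = 18 - 14*X)
R(N) = (-2 + √2*√N)² (R(N) = (-2 + √(N + N))² = (-2 + √(2*N))² = (-2 + √2*√N)²)
-R(S(-14, u(5))) = -(-2 + √2*√(18 - 14*6))² = -(-2 + √2*√(18 - 84))² = -(-2 + √2*√(-66))² = -(-2 + √2*(I*√66))² = -(-2 + 2*I*√33)²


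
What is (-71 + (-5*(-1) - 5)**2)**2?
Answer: 5041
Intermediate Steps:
(-71 + (-5*(-1) - 5)**2)**2 = (-71 + (5 - 5)**2)**2 = (-71 + 0**2)**2 = (-71 + 0)**2 = (-71)**2 = 5041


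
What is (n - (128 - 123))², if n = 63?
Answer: 3364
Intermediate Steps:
(n - (128 - 123))² = (63 - (128 - 123))² = (63 - 1*5)² = (63 - 5)² = 58² = 3364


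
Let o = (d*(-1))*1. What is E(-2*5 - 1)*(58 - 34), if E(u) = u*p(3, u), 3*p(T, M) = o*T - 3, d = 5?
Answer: 1584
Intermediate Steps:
o = -5 (o = (5*(-1))*1 = -5*1 = -5)
p(T, M) = -1 - 5*T/3 (p(T, M) = (-5*T - 3)/3 = (-3 - 5*T)/3 = -1 - 5*T/3)
E(u) = -6*u (E(u) = u*(-1 - 5/3*3) = u*(-1 - 5) = u*(-6) = -6*u)
E(-2*5 - 1)*(58 - 34) = (-6*(-2*5 - 1))*(58 - 34) = -6*(-10 - 1)*24 = -6*(-11)*24 = 66*24 = 1584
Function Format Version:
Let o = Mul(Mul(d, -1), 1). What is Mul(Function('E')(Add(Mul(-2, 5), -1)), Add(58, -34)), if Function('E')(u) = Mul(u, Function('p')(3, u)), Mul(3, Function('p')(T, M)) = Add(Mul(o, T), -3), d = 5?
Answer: 1584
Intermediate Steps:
o = -5 (o = Mul(Mul(5, -1), 1) = Mul(-5, 1) = -5)
Function('p')(T, M) = Add(-1, Mul(Rational(-5, 3), T)) (Function('p')(T, M) = Mul(Rational(1, 3), Add(Mul(-5, T), -3)) = Mul(Rational(1, 3), Add(-3, Mul(-5, T))) = Add(-1, Mul(Rational(-5, 3), T)))
Function('E')(u) = Mul(-6, u) (Function('E')(u) = Mul(u, Add(-1, Mul(Rational(-5, 3), 3))) = Mul(u, Add(-1, -5)) = Mul(u, -6) = Mul(-6, u))
Mul(Function('E')(Add(Mul(-2, 5), -1)), Add(58, -34)) = Mul(Mul(-6, Add(Mul(-2, 5), -1)), Add(58, -34)) = Mul(Mul(-6, Add(-10, -1)), 24) = Mul(Mul(-6, -11), 24) = Mul(66, 24) = 1584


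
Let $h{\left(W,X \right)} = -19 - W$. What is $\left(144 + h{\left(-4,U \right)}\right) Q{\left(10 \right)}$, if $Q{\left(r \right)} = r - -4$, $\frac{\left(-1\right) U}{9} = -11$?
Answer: $1806$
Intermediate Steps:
$U = 99$ ($U = \left(-9\right) \left(-11\right) = 99$)
$Q{\left(r \right)} = 4 + r$ ($Q{\left(r \right)} = r + 4 = 4 + r$)
$\left(144 + h{\left(-4,U \right)}\right) Q{\left(10 \right)} = \left(144 - 15\right) \left(4 + 10\right) = \left(144 + \left(-19 + 4\right)\right) 14 = \left(144 - 15\right) 14 = 129 \cdot 14 = 1806$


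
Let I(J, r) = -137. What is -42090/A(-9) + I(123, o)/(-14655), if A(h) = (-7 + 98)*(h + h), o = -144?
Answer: 11426914/444535 ≈ 25.705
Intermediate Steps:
A(h) = 182*h (A(h) = 91*(2*h) = 182*h)
-42090/A(-9) + I(123, o)/(-14655) = -42090/(182*(-9)) - 137/(-14655) = -42090/(-1638) - 137*(-1/14655) = -42090*(-1/1638) + 137/14655 = 7015/273 + 137/14655 = 11426914/444535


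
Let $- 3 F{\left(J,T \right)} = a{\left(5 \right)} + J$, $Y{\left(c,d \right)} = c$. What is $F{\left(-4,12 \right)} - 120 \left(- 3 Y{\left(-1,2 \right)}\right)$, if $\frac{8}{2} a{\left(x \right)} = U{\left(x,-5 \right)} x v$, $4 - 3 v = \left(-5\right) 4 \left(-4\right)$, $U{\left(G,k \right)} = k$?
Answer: $- \frac{3703}{9} \approx -411.44$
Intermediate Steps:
$v = - \frac{76}{3}$ ($v = \frac{4}{3} - \frac{\left(-5\right) 4 \left(-4\right)}{3} = \frac{4}{3} - \frac{\left(-20\right) \left(-4\right)}{3} = \frac{4}{3} - \frac{80}{3} = - \frac{76}{3} \approx -25.333$)
$a{\left(x \right)} = \frac{95 x}{3}$ ($a{\left(x \right)} = \frac{- 5 x \left(- \frac{76}{3}\right)}{4} = \frac{\frac{380}{3} x}{4} = \frac{95 x}{3}$)
$F{\left(J,T \right)} = - \frac{475}{9} - \frac{J}{3}$ ($F{\left(J,T \right)} = - \frac{\frac{95}{3} \cdot 5 + J}{3} = - \frac{\frac{475}{3} + J}{3} = - \frac{475}{9} - \frac{J}{3}$)
$F{\left(-4,12 \right)} - 120 \left(- 3 Y{\left(-1,2 \right)}\right) = \left(- \frac{475}{9} - - \frac{4}{3}\right) - 120 \left(\left(-3\right) \left(-1\right)\right) = \left(- \frac{475}{9} + \frac{4}{3}\right) - 360 = - \frac{463}{9} - 360 = - \frac{3703}{9}$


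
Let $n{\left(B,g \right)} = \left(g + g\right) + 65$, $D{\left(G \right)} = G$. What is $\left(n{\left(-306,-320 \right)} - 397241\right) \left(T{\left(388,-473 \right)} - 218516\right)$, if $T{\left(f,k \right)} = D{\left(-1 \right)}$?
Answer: $86929558872$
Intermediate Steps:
$T{\left(f,k \right)} = -1$
$n{\left(B,g \right)} = 65 + 2 g$ ($n{\left(B,g \right)} = 2 g + 65 = 65 + 2 g$)
$\left(n{\left(-306,-320 \right)} - 397241\right) \left(T{\left(388,-473 \right)} - 218516\right) = \left(\left(65 + 2 \left(-320\right)\right) - 397241\right) \left(-1 - 218516\right) = \left(\left(65 - 640\right) - 397241\right) \left(-218517\right) = \left(-575 - 397241\right) \left(-218517\right) = \left(-397816\right) \left(-218517\right) = 86929558872$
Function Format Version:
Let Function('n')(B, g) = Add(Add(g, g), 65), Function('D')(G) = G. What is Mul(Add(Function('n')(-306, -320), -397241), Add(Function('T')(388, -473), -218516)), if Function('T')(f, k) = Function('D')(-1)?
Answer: 86929558872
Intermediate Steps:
Function('T')(f, k) = -1
Function('n')(B, g) = Add(65, Mul(2, g)) (Function('n')(B, g) = Add(Mul(2, g), 65) = Add(65, Mul(2, g)))
Mul(Add(Function('n')(-306, -320), -397241), Add(Function('T')(388, -473), -218516)) = Mul(Add(Add(65, Mul(2, -320)), -397241), Add(-1, -218516)) = Mul(Add(Add(65, -640), -397241), -218517) = Mul(Add(-575, -397241), -218517) = Mul(-397816, -218517) = 86929558872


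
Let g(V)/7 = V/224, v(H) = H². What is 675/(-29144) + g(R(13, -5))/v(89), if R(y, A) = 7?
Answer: -21361199/923398496 ≈ -0.023133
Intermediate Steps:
g(V) = V/32 (g(V) = 7*(V/224) = V/32)
675/(-29144) + g(R(13, -5))/v(89) = 675/(-29144) + ((1/32)*7)/(89²) = 675*(-1/29144) + (7/32)/7921 = -675/29144 + (7/32)*(1/7921) = -675/29144 + 7/253472 = -21361199/923398496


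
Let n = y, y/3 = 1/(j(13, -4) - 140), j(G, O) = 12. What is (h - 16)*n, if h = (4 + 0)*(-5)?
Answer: 27/32 ≈ 0.84375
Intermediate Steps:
h = -20 (h = 4*(-5) = -20)
y = -3/128 (y = 3/(12 - 140) = 3/(-128) = 3*(-1/128) = -3/128 ≈ -0.023438)
n = -3/128 ≈ -0.023438
(h - 16)*n = (-20 - 16)*(-3/128) = -36*(-3/128) = 27/32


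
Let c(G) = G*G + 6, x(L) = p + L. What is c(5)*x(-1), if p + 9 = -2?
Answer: -372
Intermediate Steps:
p = -11 (p = -9 - 2 = -11)
x(L) = -11 + L
c(G) = 6 + G**2 (c(G) = G**2 + 6 = 6 + G**2)
c(5)*x(-1) = (6 + 5**2)*(-11 - 1) = (6 + 25)*(-12) = 31*(-12) = -372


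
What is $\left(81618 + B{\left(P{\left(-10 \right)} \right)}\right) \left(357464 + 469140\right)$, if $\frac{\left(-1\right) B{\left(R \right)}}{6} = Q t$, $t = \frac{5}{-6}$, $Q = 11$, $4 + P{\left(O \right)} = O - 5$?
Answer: $67511228492$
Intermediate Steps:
$P{\left(O \right)} = -9 + O$ ($P{\left(O \right)} = -4 + \left(O - 5\right) = -4 + \left(-5 + O\right) = -9 + O$)
$t = - \frac{5}{6}$ ($t = 5 \left(- \frac{1}{6}\right) = - \frac{5}{6} \approx -0.83333$)
$B{\left(R \right)} = 55$ ($B{\left(R \right)} = - 6 \cdot 11 \left(- \frac{5}{6}\right) = \left(-6\right) \left(- \frac{55}{6}\right) = 55$)
$\left(81618 + B{\left(P{\left(-10 \right)} \right)}\right) \left(357464 + 469140\right) = \left(81618 + 55\right) \left(357464 + 469140\right) = 81673 \cdot 826604 = 67511228492$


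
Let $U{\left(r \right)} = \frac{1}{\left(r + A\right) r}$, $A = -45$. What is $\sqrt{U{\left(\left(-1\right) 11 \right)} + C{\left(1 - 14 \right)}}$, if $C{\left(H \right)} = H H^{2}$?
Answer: $\frac{i \sqrt{208416054}}{308} \approx 46.872 i$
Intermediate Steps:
$C{\left(H \right)} = H^{3}$
$U{\left(r \right)} = \frac{1}{r \left(-45 + r\right)}$ ($U{\left(r \right)} = \frac{1}{\left(r - 45\right) r} = \frac{1}{\left(-45 + r\right) r} = \frac{1}{r \left(-45 + r\right)}$)
$\sqrt{U{\left(\left(-1\right) 11 \right)} + C{\left(1 - 14 \right)}} = \sqrt{\frac{1}{\left(-1\right) 11 \left(-45 - 11\right)} + \left(1 - 14\right)^{3}} = \sqrt{\frac{1}{\left(-11\right) \left(-45 - 11\right)} + \left(-13\right)^{3}} = \sqrt{- \frac{1}{11 \left(-56\right)} - 2197} = \sqrt{\left(- \frac{1}{11}\right) \left(- \frac{1}{56}\right) - 2197} = \sqrt{\frac{1}{616} - 2197} = \sqrt{- \frac{1353351}{616}} = \frac{i \sqrt{208416054}}{308}$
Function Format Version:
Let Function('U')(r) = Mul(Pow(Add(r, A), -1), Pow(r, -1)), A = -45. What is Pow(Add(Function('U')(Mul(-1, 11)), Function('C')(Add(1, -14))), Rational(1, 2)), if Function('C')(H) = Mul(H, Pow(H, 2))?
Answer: Mul(Rational(1, 308), I, Pow(208416054, Rational(1, 2))) ≈ Mul(46.872, I)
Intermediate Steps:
Function('C')(H) = Pow(H, 3)
Function('U')(r) = Mul(Pow(r, -1), Pow(Add(-45, r), -1)) (Function('U')(r) = Mul(Pow(Add(r, -45), -1), Pow(r, -1)) = Mul(Pow(Add(-45, r), -1), Pow(r, -1)) = Mul(Pow(r, -1), Pow(Add(-45, r), -1)))
Pow(Add(Function('U')(Mul(-1, 11)), Function('C')(Add(1, -14))), Rational(1, 2)) = Pow(Add(Mul(Pow(Mul(-1, 11), -1), Pow(Add(-45, Mul(-1, 11)), -1)), Pow(Add(1, -14), 3)), Rational(1, 2)) = Pow(Add(Mul(Pow(-11, -1), Pow(Add(-45, -11), -1)), Pow(-13, 3)), Rational(1, 2)) = Pow(Add(Mul(Rational(-1, 11), Pow(-56, -1)), -2197), Rational(1, 2)) = Pow(Add(Mul(Rational(-1, 11), Rational(-1, 56)), -2197), Rational(1, 2)) = Pow(Add(Rational(1, 616), -2197), Rational(1, 2)) = Pow(Rational(-1353351, 616), Rational(1, 2)) = Mul(Rational(1, 308), I, Pow(208416054, Rational(1, 2)))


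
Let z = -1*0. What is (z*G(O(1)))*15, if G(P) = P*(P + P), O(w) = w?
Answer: 0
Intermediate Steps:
z = 0
G(P) = 2*P² (G(P) = P*(2*P) = 2*P²)
(z*G(O(1)))*15 = (0*(2*1²))*15 = (0*(2*1))*15 = (0*2)*15 = 0*15 = 0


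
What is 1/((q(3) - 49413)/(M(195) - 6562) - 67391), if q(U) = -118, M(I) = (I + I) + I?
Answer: -5977/402746476 ≈ -1.4841e-5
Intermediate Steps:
M(I) = 3*I (M(I) = 2*I + I = 3*I)
1/((q(3) - 49413)/(M(195) - 6562) - 67391) = 1/((-118 - 49413)/(3*195 - 6562) - 67391) = 1/(-49531/(585 - 6562) - 67391) = 1/(-49531/(-5977) - 67391) = 1/(-49531*(-1/5977) - 67391) = 1/(49531/5977 - 67391) = 1/(-402746476/5977) = -5977/402746476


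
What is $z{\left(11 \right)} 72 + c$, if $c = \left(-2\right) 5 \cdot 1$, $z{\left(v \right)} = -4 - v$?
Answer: $-1090$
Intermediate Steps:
$c = -10$ ($c = \left(-10\right) 1 = -10$)
$z{\left(11 \right)} 72 + c = \left(-4 - 11\right) 72 - 10 = \left(-15\right) 72 - 10 = -1080 - 10 = -1090$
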